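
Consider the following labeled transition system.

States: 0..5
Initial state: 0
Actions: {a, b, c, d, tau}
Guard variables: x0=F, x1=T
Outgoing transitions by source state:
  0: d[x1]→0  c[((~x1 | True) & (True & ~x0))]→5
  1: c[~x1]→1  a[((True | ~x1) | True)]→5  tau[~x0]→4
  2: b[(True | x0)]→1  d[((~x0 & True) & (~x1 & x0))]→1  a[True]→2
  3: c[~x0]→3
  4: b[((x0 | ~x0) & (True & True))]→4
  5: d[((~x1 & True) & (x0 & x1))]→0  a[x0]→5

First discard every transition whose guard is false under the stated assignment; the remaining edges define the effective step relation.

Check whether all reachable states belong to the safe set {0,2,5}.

Safe = {0,2,5}
Reachable = {0,5}
  0: safe
  5: safe

Answer: INVARIANT HOLDS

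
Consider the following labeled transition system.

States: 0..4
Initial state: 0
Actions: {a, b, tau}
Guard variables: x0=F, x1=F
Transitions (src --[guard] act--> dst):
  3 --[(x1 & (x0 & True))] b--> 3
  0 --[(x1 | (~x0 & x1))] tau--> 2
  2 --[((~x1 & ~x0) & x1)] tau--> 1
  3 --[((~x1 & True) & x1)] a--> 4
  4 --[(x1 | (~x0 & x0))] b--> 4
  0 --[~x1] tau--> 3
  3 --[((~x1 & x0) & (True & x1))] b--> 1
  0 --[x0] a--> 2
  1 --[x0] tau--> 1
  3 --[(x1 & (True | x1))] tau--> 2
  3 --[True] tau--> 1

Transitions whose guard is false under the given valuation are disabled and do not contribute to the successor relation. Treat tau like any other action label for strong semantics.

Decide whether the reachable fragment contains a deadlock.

Reachable = {0,1,3}
  0: tau→3  [deg 1]
  1: ∅  [no exit]
  3: tau→1  [deg 1]
trace reaching 1: tau·tau

Answer: DEADLOCK at state 1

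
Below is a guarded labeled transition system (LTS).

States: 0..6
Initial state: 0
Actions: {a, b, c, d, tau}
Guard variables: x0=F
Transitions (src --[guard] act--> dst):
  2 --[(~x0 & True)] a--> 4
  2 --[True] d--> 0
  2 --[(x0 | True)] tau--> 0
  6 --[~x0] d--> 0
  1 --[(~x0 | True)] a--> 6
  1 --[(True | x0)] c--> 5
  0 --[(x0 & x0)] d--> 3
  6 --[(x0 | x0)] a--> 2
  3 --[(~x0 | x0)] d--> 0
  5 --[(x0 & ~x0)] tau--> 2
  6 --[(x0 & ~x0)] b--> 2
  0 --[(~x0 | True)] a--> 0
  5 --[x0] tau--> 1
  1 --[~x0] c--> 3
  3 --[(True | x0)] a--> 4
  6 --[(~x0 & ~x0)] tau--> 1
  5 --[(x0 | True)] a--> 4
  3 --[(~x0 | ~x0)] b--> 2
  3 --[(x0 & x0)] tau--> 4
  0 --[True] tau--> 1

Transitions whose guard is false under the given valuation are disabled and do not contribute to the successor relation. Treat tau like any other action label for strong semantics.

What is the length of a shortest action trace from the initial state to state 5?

Answer: 2

Working:
BFS to 5:
  Layer 0: {0}
  Layer 1: {1}
  Layer 2: {3,5,6}
depth(5)=2, e.g. tau·c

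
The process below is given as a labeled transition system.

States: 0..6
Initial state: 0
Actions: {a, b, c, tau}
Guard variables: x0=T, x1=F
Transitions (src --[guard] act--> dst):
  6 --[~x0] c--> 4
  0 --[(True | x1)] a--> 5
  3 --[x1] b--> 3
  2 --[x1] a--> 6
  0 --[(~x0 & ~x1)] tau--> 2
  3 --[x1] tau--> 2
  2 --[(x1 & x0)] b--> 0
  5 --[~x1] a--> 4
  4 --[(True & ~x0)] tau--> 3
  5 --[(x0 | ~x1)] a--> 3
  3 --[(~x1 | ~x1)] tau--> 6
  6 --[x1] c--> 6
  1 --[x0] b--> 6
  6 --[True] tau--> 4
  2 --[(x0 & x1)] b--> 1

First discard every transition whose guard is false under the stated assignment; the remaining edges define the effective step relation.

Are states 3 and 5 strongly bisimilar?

Answer: NOT BISIMILAR

Working:
Refine partition for ~:
  round 0: {{0,1,2,3,4,5,6}}
  round 1: {{0,5},{1},{2,4},{3,6}}
  round 2: {{0},{1},{2,4},{3},{5},{6}}
stable after 3 split(s): 6 block(s)
class of 3: {3}; class of 5: {5}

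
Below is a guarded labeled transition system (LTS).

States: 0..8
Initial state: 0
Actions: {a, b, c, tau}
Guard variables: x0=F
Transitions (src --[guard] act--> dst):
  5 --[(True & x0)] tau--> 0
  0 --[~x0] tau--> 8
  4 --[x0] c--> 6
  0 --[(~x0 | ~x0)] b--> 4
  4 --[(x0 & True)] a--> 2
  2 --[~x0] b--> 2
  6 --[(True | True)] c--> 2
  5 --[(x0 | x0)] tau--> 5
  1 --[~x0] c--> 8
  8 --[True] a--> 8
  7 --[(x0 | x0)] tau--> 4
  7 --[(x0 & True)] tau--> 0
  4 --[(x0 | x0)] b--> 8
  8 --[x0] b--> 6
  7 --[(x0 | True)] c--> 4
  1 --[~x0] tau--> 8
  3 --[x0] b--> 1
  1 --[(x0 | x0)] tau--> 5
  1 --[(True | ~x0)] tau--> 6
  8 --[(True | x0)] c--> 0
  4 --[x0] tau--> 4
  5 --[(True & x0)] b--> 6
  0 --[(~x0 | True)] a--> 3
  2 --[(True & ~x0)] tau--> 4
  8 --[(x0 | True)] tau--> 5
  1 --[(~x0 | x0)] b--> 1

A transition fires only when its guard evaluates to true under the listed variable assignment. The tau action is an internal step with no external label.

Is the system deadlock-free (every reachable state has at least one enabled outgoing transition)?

R = {0,3,4,5,8}
  0: a→3  b→4  tau→8  [3 out]
  3: ∅  [no exit]
  4: ∅  [no exit]
  5: ∅  [no exit]
  8: a→8  c→0  tau→5  [3 out]
trace reaching 3: a

Answer: DEADLOCK at state 3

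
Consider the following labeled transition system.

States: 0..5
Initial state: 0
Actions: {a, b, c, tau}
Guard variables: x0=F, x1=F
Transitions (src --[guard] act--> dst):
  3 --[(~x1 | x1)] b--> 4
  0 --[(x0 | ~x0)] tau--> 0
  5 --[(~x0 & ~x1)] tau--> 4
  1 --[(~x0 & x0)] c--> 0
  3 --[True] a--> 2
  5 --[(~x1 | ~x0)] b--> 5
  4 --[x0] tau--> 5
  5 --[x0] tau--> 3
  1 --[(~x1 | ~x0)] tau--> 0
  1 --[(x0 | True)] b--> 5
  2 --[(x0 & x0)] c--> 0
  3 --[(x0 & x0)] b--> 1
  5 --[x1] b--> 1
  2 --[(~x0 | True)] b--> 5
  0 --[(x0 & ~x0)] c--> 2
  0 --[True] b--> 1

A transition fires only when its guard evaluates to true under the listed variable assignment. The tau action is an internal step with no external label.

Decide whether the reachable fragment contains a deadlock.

Answer: DEADLOCK at state 4

Working:
Reach set: {0,1,4,5}
  0: b→1  tau→0  [2 out]
  1: b→5  tau→0  [2 out]
  4: ∅  [STUCK]
  5: b→5  tau→4  [2 out]
witness 4: b·b·tau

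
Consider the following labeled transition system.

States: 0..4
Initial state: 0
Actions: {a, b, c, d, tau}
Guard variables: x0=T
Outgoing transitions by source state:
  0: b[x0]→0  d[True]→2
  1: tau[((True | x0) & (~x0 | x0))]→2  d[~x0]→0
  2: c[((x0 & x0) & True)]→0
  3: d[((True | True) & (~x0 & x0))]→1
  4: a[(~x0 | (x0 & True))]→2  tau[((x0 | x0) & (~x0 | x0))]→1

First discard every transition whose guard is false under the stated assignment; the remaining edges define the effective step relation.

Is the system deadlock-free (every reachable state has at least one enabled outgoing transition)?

Answer: DEADLOCK-FREE

Working:
Reachable = {0,2}
  0: b→0  d→2  [2 exit(s)]
  2: c→0  [1 exit(s)]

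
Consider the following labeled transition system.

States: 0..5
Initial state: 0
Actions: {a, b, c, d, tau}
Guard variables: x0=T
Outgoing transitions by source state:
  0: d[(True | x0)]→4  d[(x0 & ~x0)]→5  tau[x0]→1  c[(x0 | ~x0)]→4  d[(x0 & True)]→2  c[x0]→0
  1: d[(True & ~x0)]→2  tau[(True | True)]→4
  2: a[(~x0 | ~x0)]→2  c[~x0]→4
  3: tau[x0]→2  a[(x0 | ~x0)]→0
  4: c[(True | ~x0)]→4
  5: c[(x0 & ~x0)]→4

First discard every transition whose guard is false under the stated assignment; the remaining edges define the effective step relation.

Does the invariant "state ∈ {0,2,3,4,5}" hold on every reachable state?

Answer: INVARIANT VIOLATED at state 1

Analysis:
Allowed set {0,2,3,4,5}
R = {0,1,2,4}
  0: safe
  1: VIOLATES
  2: safe
  4: safe
witness against invariant: tau → 1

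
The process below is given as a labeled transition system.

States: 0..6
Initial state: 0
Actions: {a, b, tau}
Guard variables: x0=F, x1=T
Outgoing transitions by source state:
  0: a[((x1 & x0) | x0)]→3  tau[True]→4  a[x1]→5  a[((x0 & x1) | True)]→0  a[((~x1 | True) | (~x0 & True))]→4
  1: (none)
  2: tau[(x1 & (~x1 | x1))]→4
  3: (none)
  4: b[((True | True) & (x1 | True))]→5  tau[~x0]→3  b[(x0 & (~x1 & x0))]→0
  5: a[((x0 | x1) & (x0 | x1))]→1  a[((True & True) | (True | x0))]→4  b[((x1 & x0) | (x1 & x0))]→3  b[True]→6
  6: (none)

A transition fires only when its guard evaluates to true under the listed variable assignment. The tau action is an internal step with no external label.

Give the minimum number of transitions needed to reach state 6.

BFS to 6:
  Layer 0: {0}
  Layer 1: {4,5}
  Layer 2: {1,3,6}
6 enters at depth 2; path a·b

Answer: 2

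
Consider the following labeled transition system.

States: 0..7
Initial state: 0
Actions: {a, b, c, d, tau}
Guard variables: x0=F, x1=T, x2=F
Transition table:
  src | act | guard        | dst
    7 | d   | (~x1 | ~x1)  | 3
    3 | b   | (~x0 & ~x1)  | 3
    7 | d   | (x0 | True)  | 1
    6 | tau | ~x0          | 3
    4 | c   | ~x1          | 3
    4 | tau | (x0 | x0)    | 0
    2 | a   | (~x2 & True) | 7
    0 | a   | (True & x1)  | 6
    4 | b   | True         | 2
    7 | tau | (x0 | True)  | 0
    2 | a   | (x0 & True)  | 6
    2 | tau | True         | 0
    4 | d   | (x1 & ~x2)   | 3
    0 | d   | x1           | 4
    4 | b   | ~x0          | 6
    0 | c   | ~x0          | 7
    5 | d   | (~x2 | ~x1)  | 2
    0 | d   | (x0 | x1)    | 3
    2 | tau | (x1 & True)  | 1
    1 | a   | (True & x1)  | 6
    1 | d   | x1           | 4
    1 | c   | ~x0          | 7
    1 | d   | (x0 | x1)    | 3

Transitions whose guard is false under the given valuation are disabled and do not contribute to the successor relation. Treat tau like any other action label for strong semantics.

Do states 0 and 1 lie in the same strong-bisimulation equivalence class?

Compute ~ classes (split until stable):
  round 0: {{0,1,2,3,4,5,6,7}}
  round 1: {{0,1},{2},{3},{4},{5},{6},{7}}
7 equivalence class(es) (converged in 2)
[0]={0,1}  [1]={0,1}

Answer: BISIMILAR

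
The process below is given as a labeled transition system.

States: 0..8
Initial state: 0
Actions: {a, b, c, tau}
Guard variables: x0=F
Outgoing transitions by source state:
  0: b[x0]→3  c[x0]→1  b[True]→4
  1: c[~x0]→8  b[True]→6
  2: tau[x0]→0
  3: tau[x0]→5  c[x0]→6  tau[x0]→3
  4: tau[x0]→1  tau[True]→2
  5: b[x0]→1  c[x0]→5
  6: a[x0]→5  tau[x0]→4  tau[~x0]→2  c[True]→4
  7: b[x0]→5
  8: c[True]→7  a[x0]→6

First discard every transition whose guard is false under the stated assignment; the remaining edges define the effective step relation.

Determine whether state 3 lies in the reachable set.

Answer: UNREACHABLE

Working:
After dropping false guards: 7 live edges.
depth 0: {0}
depth 1: {4}  cumulative {0,4}
depth 2: {2}  cumulative {0,2,4}
Reach set: {0,2,4}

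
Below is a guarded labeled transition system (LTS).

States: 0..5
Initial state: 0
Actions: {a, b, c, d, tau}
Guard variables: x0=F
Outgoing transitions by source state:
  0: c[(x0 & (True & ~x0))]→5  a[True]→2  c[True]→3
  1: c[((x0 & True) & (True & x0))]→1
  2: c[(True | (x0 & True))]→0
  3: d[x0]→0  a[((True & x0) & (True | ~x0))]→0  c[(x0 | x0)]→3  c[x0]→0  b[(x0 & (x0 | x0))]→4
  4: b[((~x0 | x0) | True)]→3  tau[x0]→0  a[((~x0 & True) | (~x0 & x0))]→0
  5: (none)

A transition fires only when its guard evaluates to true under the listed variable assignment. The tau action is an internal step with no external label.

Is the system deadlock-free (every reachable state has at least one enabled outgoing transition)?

Answer: DEADLOCK at state 3

Analysis:
R = {0,2,3}
  0: a→2  c→3  [deg 2]
  2: c→0  [deg 1]
  3: ∅  [STUCK]
Path to 3: c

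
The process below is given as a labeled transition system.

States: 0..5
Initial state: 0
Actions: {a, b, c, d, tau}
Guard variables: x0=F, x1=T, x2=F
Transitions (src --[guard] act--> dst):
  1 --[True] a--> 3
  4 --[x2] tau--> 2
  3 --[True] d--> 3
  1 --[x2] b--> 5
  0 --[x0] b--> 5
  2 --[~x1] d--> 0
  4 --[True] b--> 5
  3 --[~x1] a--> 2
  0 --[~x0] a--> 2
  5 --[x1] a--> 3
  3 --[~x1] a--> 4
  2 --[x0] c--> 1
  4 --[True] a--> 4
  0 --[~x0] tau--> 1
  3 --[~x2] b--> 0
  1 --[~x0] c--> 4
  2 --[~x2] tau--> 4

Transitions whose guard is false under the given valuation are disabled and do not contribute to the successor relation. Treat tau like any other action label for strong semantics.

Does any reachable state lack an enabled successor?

Reachable = {0,1,2,3,4,5}
  0: a→2  tau→1  [2 exit(s)]
  1: a→3  c→4  [2 exit(s)]
  2: tau→4  [1 exit(s)]
  3: b→0  d→3  [2 exit(s)]
  4: a→4  b→5  [2 exit(s)]
  5: a→3  [1 exit(s)]

Answer: DEADLOCK-FREE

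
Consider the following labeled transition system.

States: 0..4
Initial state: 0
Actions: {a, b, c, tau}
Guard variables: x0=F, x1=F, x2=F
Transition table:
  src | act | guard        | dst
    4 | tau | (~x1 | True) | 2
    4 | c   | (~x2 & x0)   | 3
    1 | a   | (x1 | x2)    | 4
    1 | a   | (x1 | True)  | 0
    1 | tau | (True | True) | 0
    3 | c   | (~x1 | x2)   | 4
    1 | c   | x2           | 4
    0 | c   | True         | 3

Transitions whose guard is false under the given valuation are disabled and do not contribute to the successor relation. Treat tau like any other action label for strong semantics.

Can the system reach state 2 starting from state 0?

Answer: REACHABLE

Analysis:
After dropping false guards: 5 live edges.
depth 0: {0}
depth 1: {3}  cumulative {0,3}
depth 2: {4}  cumulative {0,3,4}
depth 3: {2}  cumulative {0,2,3,4}
Reachable = {0,2,3,4}
witness 2: c·c·tau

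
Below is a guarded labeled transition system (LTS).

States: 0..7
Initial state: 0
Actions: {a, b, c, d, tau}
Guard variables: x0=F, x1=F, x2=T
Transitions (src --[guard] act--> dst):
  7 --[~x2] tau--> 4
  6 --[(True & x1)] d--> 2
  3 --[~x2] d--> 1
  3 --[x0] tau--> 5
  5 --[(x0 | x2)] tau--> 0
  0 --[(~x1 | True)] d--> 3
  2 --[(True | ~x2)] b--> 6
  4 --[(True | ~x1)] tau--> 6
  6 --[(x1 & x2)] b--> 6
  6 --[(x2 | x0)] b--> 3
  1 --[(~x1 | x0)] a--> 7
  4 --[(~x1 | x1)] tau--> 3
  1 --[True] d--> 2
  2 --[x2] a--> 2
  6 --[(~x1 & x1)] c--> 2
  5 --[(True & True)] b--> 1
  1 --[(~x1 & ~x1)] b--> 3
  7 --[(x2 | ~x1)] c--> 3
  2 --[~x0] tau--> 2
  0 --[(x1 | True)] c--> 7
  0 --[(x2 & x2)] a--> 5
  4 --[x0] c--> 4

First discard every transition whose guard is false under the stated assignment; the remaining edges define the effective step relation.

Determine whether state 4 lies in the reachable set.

Answer: UNREACHABLE

Trace:
After dropping false guards: 15 live edges.
Layer 0: {0}
Layer 1: {3,5,7}  cumulative {0,3,5,7}
Layer 2: {1}  cumulative {0,1,3,5,7}
Layer 3: {2}  cumulative {0,1,2,3,5,7}
Layer 4: {6}  cumulative {0,1,2,3,5,6,7}
Reach set: {0,1,2,3,5,6,7}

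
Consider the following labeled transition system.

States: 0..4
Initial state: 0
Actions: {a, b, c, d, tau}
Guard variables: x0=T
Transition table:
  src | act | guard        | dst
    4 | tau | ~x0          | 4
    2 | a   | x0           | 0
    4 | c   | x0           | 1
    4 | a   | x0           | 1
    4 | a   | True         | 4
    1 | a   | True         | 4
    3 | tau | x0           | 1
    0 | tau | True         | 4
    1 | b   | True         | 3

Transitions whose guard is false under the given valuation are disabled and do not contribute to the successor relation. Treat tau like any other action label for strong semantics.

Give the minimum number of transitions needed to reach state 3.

Answer: 3

Working:
Layered search for 3:
  L0 = {0}
  L1 = {4}
  L2 = {1}
  L3 = {3}
3 enters at depth 3; path tau·a·b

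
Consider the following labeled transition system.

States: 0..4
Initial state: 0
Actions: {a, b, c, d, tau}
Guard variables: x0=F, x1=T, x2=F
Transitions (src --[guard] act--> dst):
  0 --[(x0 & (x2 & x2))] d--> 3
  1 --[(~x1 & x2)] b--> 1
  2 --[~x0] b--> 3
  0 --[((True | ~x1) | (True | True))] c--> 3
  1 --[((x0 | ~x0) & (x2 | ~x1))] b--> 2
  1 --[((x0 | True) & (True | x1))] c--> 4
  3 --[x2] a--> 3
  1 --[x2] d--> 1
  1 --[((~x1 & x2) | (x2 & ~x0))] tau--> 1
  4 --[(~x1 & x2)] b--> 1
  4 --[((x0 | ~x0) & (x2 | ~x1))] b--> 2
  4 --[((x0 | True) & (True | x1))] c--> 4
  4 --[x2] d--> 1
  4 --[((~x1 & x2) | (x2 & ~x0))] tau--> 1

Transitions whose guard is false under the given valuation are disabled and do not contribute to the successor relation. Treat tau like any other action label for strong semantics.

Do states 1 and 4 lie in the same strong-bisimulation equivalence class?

Answer: BISIMILAR

Analysis:
Bisimulation quotient by refinement:
  π0 = {{0,1,2,3,4}}
  π1 = {{0,1,4},{2},{3}}
  π2 = {{0},{1,4},{2},{3}}
4 equivalence class(es) (converged in 3)
[1]={1,4}  [4]={1,4}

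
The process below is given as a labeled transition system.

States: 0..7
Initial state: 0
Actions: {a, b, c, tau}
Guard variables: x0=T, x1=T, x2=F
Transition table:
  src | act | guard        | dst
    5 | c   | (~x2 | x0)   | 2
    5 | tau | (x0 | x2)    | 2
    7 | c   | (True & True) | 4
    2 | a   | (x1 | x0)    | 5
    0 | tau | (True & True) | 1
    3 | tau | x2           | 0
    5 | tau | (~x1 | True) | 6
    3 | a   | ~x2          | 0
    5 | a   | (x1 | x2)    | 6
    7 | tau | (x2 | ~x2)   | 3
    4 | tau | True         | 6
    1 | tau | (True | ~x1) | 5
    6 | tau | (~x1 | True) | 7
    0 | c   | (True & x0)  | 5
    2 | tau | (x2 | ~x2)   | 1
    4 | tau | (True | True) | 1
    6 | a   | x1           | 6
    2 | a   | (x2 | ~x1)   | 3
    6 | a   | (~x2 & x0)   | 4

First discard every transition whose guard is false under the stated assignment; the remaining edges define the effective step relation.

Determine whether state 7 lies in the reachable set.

Answer: REACHABLE

Trace:
After dropping false guards: 17 live edges.
depth 0: {0}
depth 1: {1,5}  total {0,1,5}
depth 2: {2,6}  total {0,1,2,5,6}
depth 3: {4,7}  total {0,1,2,4,5,6,7}
depth 4: {3}  total {0,1,2,3,4,5,6,7}
Reach set: {0,1,2,3,4,5,6,7}
Path to 7: c·tau·tau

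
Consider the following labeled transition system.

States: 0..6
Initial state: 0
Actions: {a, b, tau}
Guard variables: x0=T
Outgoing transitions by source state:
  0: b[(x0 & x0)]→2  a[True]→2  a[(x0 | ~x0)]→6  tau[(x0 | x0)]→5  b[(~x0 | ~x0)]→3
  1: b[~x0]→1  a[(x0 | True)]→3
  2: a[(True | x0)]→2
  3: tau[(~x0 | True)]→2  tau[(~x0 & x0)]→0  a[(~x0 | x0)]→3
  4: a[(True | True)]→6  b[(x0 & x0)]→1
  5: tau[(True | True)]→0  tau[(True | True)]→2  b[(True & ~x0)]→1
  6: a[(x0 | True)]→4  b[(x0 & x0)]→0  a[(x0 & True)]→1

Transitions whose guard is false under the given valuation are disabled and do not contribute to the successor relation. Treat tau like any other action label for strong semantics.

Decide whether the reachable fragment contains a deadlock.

Reach set: {0,1,2,3,4,5,6}
  0: a→2  a→6  b→2  tau→5  [deg 4]
  1: a→3  [deg 1]
  2: a→2  [deg 1]
  3: a→3  tau→2  [deg 2]
  4: a→6  b→1  [deg 2]
  5: tau→0  tau→2  [deg 2]
  6: a→1  a→4  b→0  [deg 3]

Answer: DEADLOCK-FREE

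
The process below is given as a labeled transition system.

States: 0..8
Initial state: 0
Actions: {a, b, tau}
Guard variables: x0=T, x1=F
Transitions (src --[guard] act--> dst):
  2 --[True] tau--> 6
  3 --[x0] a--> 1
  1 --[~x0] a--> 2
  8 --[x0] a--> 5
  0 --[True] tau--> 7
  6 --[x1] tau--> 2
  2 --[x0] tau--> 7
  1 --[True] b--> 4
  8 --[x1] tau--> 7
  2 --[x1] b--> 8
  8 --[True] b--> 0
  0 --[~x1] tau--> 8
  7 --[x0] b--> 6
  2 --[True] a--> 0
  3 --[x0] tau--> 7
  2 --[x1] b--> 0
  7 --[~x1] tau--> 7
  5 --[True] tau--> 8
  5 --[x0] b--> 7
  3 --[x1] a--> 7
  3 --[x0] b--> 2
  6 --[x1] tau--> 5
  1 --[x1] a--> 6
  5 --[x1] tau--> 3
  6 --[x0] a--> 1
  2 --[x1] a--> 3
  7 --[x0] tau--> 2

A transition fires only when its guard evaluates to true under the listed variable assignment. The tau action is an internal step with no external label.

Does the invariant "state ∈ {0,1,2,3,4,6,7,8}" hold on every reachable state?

Allowed set {0,1,2,3,4,6,7,8}
Reach set: {0,1,2,4,5,6,7,8}
  0: safe
  1: safe
  2: safe
  4: safe
  5: VIOLATES
  6: safe
  7: safe
  8: safe
witness against invariant: tau·a → 5

Answer: INVARIANT VIOLATED at state 5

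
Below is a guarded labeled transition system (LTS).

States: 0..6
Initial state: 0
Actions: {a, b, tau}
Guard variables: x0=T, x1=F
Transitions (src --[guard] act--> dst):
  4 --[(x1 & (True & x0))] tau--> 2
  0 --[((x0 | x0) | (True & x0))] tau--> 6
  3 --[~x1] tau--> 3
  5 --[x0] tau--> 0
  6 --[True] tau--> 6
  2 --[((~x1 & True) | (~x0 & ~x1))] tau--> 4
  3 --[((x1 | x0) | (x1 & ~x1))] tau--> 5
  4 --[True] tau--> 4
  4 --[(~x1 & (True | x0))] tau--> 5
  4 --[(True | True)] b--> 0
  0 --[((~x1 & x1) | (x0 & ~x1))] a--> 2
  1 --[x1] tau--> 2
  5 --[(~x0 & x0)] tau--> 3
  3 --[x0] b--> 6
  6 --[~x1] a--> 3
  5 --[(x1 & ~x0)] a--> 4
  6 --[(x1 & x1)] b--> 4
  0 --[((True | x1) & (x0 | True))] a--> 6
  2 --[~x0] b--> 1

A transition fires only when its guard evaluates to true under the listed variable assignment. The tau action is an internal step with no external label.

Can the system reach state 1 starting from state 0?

Answer: UNREACHABLE

Working:
Guard filter leaves 13 enabled edge(s).
depth 0: {0}
depth 1: {2,6}  cumulative {0,2,6}
depth 2: {3,4}  cumulative {0,2,3,4,6}
depth 3: {5}  cumulative {0,2,3,4,5,6}
R = {0,2,3,4,5,6}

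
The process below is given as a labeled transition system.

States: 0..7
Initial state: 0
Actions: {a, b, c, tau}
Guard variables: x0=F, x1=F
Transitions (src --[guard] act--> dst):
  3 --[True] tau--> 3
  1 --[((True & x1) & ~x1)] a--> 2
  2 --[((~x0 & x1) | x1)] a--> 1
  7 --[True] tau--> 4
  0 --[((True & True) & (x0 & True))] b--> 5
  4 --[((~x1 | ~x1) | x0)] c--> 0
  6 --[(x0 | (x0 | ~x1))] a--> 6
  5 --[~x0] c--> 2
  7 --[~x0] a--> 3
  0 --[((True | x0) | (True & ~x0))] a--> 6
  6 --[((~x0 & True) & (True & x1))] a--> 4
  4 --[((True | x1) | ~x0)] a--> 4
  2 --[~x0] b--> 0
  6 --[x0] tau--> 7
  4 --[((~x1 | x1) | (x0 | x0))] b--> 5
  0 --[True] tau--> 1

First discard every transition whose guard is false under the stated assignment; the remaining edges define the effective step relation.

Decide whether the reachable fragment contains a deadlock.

Reach set: {0,1,6}
  0: a→6  tau→1  [2 out]
  1: ∅  [STUCK]
  6: a→6  [1 out]
witness 1: tau

Answer: DEADLOCK at state 1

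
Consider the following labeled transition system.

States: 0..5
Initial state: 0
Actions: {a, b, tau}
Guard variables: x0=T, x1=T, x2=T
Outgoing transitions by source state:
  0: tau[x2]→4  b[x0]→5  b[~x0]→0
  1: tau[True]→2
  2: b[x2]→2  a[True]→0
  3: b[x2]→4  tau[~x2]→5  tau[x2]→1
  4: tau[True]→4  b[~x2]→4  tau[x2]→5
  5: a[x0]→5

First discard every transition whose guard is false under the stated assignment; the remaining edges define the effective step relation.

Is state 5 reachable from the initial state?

Answer: REACHABLE

Analysis:
After dropping false guards: 10 live edges.
L0 = {0}
L1 = {4,5}  total {0,4,5}
R = {0,4,5}
Path to 5: b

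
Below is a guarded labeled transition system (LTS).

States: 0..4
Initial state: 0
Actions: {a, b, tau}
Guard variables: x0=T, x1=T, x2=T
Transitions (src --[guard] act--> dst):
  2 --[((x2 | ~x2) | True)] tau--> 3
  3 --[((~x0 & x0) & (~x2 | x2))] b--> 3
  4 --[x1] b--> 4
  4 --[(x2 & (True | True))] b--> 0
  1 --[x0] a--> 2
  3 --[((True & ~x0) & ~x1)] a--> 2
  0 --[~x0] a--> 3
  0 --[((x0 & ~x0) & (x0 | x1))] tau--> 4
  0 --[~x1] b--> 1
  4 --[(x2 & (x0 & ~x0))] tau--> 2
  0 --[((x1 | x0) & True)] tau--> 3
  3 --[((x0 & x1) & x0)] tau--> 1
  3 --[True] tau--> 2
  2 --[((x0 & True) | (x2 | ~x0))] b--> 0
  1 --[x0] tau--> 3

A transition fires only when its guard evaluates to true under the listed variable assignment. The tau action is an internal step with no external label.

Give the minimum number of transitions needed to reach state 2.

Answer: 2

Analysis:
Breadth-first toward 2:
  depth 0: {0}
  depth 1: {3}
  depth 2: {1,2}
2 enters at depth 2; path tau·tau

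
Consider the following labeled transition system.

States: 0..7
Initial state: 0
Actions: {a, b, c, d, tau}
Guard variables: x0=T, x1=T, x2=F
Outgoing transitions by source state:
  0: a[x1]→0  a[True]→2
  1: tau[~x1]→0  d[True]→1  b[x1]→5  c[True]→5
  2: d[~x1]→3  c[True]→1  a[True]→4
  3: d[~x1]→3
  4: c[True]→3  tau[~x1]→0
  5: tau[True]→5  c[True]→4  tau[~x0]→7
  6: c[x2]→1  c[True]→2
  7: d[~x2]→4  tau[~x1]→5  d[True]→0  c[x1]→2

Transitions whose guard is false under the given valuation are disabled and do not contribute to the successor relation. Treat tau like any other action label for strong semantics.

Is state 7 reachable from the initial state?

Answer: UNREACHABLE

Trace:
14 transition(s) survive guard evaluation.
Layer 0: {0}
Layer 1: {2}  cumulative {0,2}
Layer 2: {1,4}  cumulative {0,1,2,4}
Layer 3: {3,5}  cumulative {0,1,2,3,4,5}
Reachable = {0,1,2,3,4,5}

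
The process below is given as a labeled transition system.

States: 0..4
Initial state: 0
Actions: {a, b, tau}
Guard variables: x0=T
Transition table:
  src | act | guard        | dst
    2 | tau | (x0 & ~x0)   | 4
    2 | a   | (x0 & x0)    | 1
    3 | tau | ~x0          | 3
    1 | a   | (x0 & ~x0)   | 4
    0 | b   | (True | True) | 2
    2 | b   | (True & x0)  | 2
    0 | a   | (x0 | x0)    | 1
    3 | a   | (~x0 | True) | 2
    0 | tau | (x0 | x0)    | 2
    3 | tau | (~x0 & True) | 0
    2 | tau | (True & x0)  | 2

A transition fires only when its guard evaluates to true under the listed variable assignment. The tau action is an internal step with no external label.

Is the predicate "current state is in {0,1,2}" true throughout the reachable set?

Answer: INVARIANT HOLDS

Working:
Safe = {0,1,2}
R = {0,1,2}
  0: ok
  1: ok
  2: ok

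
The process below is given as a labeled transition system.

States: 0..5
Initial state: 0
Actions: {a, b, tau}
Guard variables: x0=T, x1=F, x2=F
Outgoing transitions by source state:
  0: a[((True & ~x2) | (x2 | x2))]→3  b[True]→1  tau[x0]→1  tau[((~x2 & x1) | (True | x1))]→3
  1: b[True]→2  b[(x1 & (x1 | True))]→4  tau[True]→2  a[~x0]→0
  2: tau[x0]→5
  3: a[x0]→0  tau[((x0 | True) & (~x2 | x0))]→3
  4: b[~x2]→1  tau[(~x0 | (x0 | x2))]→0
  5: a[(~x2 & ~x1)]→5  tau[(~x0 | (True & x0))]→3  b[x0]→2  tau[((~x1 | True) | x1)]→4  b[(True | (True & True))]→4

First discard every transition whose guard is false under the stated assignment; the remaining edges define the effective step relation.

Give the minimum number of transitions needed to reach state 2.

Breadth-first toward 2:
  L0 = {0}
  L1 = {1,3}
  L2 = {2}
2 enters at depth 2; path b·b

Answer: 2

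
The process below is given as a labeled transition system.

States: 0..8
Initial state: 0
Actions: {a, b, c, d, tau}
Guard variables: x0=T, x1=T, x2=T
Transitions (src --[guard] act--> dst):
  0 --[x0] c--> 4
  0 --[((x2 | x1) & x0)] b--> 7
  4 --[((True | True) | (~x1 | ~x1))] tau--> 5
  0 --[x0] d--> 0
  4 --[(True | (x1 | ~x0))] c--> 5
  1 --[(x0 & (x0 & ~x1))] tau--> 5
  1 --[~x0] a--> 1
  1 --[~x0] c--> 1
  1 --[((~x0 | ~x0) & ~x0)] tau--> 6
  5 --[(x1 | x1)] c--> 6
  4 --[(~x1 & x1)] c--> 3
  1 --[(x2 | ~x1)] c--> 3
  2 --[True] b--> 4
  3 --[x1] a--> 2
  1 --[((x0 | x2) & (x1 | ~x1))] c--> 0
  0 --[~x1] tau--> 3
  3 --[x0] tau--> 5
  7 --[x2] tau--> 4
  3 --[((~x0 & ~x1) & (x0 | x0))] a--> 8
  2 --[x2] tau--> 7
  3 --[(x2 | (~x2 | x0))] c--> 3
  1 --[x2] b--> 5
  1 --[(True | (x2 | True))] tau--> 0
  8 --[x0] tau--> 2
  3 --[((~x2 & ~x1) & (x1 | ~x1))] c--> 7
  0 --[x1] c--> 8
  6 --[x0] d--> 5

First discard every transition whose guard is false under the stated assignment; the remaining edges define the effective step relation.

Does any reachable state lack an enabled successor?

R = {0,2,4,5,6,7,8}
  0: b→7  c→4  c→8  d→0  [4 exit(s)]
  2: b→4  tau→7  [2 exit(s)]
  4: c→5  tau→5  [2 exit(s)]
  5: c→6  [1 exit(s)]
  6: d→5  [1 exit(s)]
  7: tau→4  [1 exit(s)]
  8: tau→2  [1 exit(s)]

Answer: DEADLOCK-FREE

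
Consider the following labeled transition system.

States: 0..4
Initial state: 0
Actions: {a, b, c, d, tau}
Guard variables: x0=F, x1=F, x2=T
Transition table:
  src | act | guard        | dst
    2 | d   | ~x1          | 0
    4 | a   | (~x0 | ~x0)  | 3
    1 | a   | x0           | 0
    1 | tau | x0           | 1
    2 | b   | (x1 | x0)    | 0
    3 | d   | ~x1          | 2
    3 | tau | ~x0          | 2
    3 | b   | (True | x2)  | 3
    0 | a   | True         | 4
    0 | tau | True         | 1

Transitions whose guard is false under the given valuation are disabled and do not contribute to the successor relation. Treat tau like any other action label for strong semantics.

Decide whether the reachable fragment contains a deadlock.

Answer: DEADLOCK at state 1

Working:
Reach set: {0,1,2,3,4}
  0: a→4  tau→1  [deg 2]
  1: ∅  [deadlock]
  2: d→0  [deg 1]
  3: b→3  d→2  tau→2  [deg 3]
  4: a→3  [deg 1]
trace reaching 1: tau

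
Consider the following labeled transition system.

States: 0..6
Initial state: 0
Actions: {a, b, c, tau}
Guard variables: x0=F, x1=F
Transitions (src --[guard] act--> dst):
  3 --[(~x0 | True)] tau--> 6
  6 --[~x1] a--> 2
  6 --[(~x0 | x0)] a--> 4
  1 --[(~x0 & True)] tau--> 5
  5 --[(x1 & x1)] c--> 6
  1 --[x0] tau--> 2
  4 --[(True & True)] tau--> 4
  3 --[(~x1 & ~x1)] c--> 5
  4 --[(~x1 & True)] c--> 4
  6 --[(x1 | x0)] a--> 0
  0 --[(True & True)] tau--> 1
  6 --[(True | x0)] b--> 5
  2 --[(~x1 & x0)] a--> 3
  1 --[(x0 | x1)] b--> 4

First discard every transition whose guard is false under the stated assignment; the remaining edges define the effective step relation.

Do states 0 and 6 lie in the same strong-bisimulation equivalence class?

Answer: NOT BISIMILAR

Trace:
Compute ~ classes (split until stable):
  π0 = {{0,1,2,3,4,5,6}}
  π1 = {{0,1},{2,5},{3,4},{6}}
  π2 = {{0},{1},{2,5},{3},{4},{6}}
Fixed point at round 3; 6 class(es).
[0]={0}  [6]={6}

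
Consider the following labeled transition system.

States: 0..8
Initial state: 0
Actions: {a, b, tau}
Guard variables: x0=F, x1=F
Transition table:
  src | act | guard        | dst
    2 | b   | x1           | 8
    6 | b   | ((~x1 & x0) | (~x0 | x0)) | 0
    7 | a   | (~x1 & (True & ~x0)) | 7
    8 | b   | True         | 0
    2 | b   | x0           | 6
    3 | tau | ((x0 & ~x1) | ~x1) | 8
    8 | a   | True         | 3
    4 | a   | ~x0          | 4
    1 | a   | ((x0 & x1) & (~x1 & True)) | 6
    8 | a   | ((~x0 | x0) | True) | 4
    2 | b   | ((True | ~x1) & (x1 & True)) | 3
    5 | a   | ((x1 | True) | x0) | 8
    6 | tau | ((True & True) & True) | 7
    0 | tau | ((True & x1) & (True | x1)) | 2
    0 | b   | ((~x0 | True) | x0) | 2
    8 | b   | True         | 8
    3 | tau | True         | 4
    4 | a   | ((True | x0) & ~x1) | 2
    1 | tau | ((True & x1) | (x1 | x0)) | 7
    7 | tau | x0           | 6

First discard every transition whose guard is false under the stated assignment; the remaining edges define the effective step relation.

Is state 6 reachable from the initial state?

Answer: UNREACHABLE

Analysis:
13 transition(s) survive guard evaluation.
L0 = {0}
L1 = {2}  cumulative {0,2}
R = {0,2}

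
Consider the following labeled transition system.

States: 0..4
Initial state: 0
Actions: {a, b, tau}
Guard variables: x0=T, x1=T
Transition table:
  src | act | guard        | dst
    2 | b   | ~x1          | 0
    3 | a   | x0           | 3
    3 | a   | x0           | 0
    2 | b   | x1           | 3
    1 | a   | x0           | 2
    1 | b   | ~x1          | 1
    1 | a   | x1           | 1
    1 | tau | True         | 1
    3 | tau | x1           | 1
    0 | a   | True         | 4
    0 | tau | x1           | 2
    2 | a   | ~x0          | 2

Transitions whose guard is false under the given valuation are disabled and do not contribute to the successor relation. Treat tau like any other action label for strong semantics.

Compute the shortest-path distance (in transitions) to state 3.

Answer: 2

Working:
Layered search for 3:
  depth 0: {0}
  depth 1: {2,4}
  depth 2: {3}
depth(3)=2, e.g. tau·b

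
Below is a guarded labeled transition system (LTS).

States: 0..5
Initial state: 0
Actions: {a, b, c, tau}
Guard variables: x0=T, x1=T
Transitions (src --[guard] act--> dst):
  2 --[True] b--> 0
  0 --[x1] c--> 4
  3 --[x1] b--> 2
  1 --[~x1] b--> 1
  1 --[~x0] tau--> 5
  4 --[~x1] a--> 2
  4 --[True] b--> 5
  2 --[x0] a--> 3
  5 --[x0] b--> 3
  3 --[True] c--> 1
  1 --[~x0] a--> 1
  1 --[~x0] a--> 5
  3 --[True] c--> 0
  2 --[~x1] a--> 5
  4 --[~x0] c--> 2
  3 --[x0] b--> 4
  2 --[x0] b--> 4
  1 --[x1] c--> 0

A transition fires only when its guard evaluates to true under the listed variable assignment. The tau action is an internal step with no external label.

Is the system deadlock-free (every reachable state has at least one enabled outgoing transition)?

R = {0,1,2,3,4,5}
  0: c→4  [deg 1]
  1: c→0  [deg 1]
  2: a→3  b→0  b→4  [deg 3]
  3: b→2  b→4  c→0  c→1  [deg 4]
  4: b→5  [deg 1]
  5: b→3  [deg 1]

Answer: DEADLOCK-FREE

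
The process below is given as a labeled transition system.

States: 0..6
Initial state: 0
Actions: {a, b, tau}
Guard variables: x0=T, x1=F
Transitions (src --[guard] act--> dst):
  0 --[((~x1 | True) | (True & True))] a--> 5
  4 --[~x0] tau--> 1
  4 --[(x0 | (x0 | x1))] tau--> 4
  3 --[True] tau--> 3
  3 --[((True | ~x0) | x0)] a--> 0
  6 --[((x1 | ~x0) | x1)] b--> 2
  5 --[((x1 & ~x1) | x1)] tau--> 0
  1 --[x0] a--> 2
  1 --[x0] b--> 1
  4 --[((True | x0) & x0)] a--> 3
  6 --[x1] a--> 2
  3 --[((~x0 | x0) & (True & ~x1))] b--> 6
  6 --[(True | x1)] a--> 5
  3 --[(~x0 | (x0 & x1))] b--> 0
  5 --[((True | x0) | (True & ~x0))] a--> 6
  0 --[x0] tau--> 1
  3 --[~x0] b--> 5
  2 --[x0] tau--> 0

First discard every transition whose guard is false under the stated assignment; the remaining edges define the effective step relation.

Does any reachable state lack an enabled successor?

Answer: DEADLOCK-FREE

Working:
Reachable = {0,1,2,5,6}
  0: a→5  tau→1  [2 out]
  1: a→2  b→1  [2 out]
  2: tau→0  [1 out]
  5: a→6  [1 out]
  6: a→5  [1 out]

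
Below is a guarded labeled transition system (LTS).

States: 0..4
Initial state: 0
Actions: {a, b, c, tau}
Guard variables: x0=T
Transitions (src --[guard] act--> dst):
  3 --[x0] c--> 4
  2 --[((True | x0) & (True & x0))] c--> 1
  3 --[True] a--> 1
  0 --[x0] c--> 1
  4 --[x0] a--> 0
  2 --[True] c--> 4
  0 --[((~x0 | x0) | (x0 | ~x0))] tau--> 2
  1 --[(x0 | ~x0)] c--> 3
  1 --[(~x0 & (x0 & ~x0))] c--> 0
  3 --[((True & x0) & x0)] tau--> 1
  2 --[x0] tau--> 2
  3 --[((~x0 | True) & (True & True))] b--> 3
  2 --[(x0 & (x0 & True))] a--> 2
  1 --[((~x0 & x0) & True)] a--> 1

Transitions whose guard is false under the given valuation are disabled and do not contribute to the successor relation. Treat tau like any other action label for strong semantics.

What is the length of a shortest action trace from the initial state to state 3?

Breadth-first toward 3:
  depth 0: {0}
  depth 1: {1,2}
  depth 2: {3,4}
first hit 3 at d=2 via c·c

Answer: 2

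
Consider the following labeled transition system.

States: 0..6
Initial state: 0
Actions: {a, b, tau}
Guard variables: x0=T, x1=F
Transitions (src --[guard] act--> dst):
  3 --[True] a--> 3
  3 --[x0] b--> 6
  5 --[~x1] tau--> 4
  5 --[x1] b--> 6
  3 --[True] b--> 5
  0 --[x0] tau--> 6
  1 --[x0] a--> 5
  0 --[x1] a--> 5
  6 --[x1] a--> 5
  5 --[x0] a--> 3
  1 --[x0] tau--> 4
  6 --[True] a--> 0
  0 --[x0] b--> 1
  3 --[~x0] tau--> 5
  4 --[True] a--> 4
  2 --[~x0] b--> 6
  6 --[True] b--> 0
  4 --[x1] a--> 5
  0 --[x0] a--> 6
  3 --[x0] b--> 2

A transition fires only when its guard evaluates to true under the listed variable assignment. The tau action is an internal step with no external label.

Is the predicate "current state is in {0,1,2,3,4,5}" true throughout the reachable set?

Answer: INVARIANT VIOLATED at state 6

Analysis:
Inv-set: {0,1,2,3,4,5}
Reach set: {0,1,2,3,4,5,6}
  0: ok
  1: ok
  2: ok
  3: ok
  4: ok
  5: ok
  6: VIOLATES
witness against invariant: tau → 6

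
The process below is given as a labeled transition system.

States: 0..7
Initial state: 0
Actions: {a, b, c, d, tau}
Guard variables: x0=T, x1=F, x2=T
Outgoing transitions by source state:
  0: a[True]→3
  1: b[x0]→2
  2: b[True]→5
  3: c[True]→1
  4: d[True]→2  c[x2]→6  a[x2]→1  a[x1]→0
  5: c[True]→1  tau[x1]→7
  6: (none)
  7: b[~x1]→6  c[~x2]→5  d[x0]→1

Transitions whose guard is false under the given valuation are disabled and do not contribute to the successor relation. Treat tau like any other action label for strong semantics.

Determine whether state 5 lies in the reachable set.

10 transition(s) survive guard evaluation.
depth 0: {0}
depth 1: {3}  total {0,3}
depth 2: {1}  total {0,1,3}
depth 3: {2}  total {0,1,2,3}
depth 4: {5}  total {0,1,2,3,5}
Reachable = {0,1,2,3,5}
trace reaching 5: a·c·b·b

Answer: REACHABLE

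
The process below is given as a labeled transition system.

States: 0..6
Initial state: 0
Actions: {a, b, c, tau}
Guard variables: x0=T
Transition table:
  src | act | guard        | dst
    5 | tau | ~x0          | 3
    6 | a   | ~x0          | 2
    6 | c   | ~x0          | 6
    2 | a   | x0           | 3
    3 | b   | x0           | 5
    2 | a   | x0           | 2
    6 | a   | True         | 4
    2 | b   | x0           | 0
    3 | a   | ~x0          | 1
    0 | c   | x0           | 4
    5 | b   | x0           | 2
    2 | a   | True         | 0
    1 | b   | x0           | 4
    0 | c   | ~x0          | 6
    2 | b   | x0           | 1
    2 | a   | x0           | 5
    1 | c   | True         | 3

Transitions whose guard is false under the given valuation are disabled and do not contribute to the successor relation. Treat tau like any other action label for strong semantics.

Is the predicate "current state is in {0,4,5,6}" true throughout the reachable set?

Safe = {0,4,5,6}
Reachable = {0,4}
  0: safe
  4: safe

Answer: INVARIANT HOLDS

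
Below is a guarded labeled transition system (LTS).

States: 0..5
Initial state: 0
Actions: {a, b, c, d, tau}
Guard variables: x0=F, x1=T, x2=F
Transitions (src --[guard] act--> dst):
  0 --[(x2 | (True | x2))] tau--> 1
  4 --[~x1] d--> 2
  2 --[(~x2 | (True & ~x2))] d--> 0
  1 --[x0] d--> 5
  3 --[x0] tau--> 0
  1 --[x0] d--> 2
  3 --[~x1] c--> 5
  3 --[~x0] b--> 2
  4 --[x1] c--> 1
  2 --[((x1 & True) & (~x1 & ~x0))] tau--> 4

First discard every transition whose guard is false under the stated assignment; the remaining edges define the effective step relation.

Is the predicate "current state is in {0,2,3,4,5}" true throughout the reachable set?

Safe = {0,2,3,4,5}
Reach set: {0,1}
  0: ok
  1: ✗ unsafe
witness against invariant: tau → 1

Answer: INVARIANT VIOLATED at state 1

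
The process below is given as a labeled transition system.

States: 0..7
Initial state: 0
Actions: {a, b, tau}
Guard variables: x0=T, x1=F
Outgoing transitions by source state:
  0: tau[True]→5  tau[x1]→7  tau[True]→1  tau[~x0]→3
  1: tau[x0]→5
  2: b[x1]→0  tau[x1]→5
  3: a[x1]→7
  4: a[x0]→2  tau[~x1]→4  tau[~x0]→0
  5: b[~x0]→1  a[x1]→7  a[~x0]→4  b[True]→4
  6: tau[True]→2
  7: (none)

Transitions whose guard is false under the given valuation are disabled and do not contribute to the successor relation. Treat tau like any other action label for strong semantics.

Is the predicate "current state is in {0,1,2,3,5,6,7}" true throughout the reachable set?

Safe = {0,1,2,3,5,6,7}
R = {0,1,2,4,5}
  0: ok
  1: ok
  2: ok
  4: VIOLATES
  5: ok
counterexample path to 4: tau·b

Answer: INVARIANT VIOLATED at state 4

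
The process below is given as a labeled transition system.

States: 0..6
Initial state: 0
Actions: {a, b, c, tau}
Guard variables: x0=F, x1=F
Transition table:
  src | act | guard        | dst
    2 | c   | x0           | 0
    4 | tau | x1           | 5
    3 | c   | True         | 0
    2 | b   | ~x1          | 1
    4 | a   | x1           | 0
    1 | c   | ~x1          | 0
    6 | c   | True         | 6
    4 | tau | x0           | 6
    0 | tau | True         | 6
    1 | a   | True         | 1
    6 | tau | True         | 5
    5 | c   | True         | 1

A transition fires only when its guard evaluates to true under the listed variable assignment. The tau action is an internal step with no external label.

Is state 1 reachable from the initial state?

Guard filter leaves 8 enabled edge(s).
depth 0: {0}
depth 1: {6}  total {0,6}
depth 2: {5}  total {0,5,6}
depth 3: {1}  total {0,1,5,6}
Reach set: {0,1,5,6}
Path to 1: tau·tau·c

Answer: REACHABLE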